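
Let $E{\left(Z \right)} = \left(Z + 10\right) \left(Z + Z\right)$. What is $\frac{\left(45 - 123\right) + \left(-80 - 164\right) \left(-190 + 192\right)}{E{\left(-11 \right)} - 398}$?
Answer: $\frac{283}{188} \approx 1.5053$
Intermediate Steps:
$E{\left(Z \right)} = 2 Z \left(10 + Z\right)$ ($E{\left(Z \right)} = \left(10 + Z\right) 2 Z = 2 Z \left(10 + Z\right)$)
$\frac{\left(45 - 123\right) + \left(-80 - 164\right) \left(-190 + 192\right)}{E{\left(-11 \right)} - 398} = \frac{\left(45 - 123\right) + \left(-80 - 164\right) \left(-190 + 192\right)}{2 \left(-11\right) \left(10 - 11\right) - 398} = \frac{-78 - 488}{2 \left(-11\right) \left(-1\right) - 398} = \frac{-78 - 488}{22 - 398} = - \frac{566}{-376} = \left(-566\right) \left(- \frac{1}{376}\right) = \frac{283}{188}$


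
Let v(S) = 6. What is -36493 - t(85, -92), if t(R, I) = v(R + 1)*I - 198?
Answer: -35743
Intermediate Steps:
t(R, I) = -198 + 6*I (t(R, I) = 6*I - 198 = -198 + 6*I)
-36493 - t(85, -92) = -36493 - (-198 + 6*(-92)) = -36493 - (-198 - 552) = -36493 - 1*(-750) = -36493 + 750 = -35743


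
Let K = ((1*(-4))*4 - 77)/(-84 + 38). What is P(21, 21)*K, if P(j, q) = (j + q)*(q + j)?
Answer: 82026/23 ≈ 3566.3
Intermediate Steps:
P(j, q) = (j + q)² (P(j, q) = (j + q)*(j + q) = (j + q)²)
K = 93/46 (K = (-4*4 - 77)/(-46) = (-16 - 77)*(-1/46) = -93*(-1/46) = 93/46 ≈ 2.0217)
P(21, 21)*K = (21 + 21)²*(93/46) = 42²*(93/46) = 1764*(93/46) = 82026/23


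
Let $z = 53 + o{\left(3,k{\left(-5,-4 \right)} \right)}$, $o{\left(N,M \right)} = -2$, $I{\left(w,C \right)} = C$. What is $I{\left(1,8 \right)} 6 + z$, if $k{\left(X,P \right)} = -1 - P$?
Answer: $99$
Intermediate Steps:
$z = 51$ ($z = 53 - 2 = 51$)
$I{\left(1,8 \right)} 6 + z = 8 \cdot 6 + 51 = 48 + 51 = 99$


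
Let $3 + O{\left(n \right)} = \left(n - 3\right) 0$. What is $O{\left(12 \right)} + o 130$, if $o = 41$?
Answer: $5327$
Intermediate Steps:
$O{\left(n \right)} = -3$ ($O{\left(n \right)} = -3 + \left(n - 3\right) 0 = -3 + \left(-3 + n\right) 0 = -3 + 0 = -3$)
$O{\left(12 \right)} + o 130 = -3 + 41 \cdot 130 = -3 + 5330 = 5327$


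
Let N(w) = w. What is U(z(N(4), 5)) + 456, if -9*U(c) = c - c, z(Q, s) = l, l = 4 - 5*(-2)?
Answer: 456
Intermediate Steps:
l = 14 (l = 4 + 10 = 14)
z(Q, s) = 14
U(c) = 0 (U(c) = -(c - c)/9 = -1/9*0 = 0)
U(z(N(4), 5)) + 456 = 0 + 456 = 456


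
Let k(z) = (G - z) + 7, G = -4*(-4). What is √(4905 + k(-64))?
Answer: 8*√78 ≈ 70.654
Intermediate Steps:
G = 16
k(z) = 23 - z (k(z) = (16 - z) + 7 = 23 - z)
√(4905 + k(-64)) = √(4905 + (23 - 1*(-64))) = √(4905 + (23 + 64)) = √(4905 + 87) = √4992 = 8*√78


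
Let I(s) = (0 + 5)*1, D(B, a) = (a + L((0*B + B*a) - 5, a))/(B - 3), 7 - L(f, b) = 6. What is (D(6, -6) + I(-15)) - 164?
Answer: -482/3 ≈ -160.67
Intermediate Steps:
L(f, b) = 1 (L(f, b) = 7 - 1*6 = 7 - 6 = 1)
D(B, a) = (1 + a)/(-3 + B) (D(B, a) = (a + 1)/(B - 3) = (1 + a)/(-3 + B))
I(s) = 5 (I(s) = 5*1 = 5)
(D(6, -6) + I(-15)) - 164 = ((1 - 6)/(-3 + 6) + 5) - 164 = (-5/3 + 5) - 164 = 10/3 - 164 = -482/3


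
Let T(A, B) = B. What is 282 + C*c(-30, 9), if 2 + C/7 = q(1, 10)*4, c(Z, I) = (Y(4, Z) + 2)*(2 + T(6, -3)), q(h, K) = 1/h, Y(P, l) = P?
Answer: 198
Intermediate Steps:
c(Z, I) = -6 (c(Z, I) = (4 + 2)*(2 - 3) = 6*(-1) = -6)
C = 14 (C = -14 + 7*(4/1) = -14 + 7*(1*4) = -14 + 7*4 = -14 + 28 = 14)
282 + C*c(-30, 9) = 282 + 14*(-6) = 282 - 84 = 198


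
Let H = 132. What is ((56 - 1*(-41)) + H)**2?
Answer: 52441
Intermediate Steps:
((56 - 1*(-41)) + H)**2 = ((56 - 1*(-41)) + 132)**2 = ((56 + 41) + 132)**2 = (97 + 132)**2 = 229**2 = 52441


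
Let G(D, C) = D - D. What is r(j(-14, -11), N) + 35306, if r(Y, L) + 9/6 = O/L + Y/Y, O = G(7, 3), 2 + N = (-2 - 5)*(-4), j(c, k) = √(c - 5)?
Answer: 70611/2 ≈ 35306.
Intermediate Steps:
j(c, k) = √(-5 + c)
N = 26 (N = -2 + (-2 - 5)*(-4) = -2 - 7*(-4) = -2 + 28 = 26)
G(D, C) = 0
O = 0
r(Y, L) = -½ (r(Y, L) = -3/2 + (0/L + Y/Y) = -3/2 + (0 + 1) = -3/2 + 1 = -½)
r(j(-14, -11), N) + 35306 = -½ + 35306 = 70611/2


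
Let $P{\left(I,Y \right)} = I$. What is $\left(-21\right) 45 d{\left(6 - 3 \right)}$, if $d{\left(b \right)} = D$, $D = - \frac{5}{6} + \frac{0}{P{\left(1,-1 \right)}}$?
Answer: $\frac{1575}{2} \approx 787.5$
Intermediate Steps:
$D = - \frac{5}{6}$ ($D = - \frac{5}{6} + \frac{0}{1} = \left(-5\right) \frac{1}{6} + 0 \cdot 1 = - \frac{5}{6} + 0 = - \frac{5}{6} \approx -0.83333$)
$d{\left(b \right)} = - \frac{5}{6}$
$\left(-21\right) 45 d{\left(6 - 3 \right)} = \left(-21\right) 45 \left(- \frac{5}{6}\right) = \left(-945\right) \left(- \frac{5}{6}\right) = \frac{1575}{2}$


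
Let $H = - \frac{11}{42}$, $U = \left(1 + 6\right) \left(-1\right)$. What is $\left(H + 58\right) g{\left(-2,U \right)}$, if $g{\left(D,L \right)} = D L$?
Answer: $\frac{2425}{3} \approx 808.33$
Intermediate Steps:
$U = -7$ ($U = 7 \left(-1\right) = -7$)
$H = - \frac{11}{42}$ ($H = \left(-11\right) \frac{1}{42} = - \frac{11}{42} \approx -0.2619$)
$\left(H + 58\right) g{\left(-2,U \right)} = \left(- \frac{11}{42} + 58\right) \left(\left(-2\right) \left(-7\right)\right) = \frac{2425}{42} \cdot 14 = \frac{2425}{3}$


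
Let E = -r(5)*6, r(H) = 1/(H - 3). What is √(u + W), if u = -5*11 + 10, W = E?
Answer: 4*I*√3 ≈ 6.9282*I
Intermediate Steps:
r(H) = 1/(-3 + H)
E = -3 (E = -1/(-3 + 5)*6 = -1/2*6 = -1*½*6 = -½*6 = -3)
W = -3
u = -45 (u = -55 + 10 = -45)
√(u + W) = √(-45 - 3) = √(-48) = 4*I*√3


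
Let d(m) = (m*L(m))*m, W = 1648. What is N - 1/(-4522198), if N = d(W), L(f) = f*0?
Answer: 1/4522198 ≈ 2.2113e-7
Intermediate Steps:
L(f) = 0
d(m) = 0 (d(m) = (m*0)*m = 0*m = 0)
N = 0
N - 1/(-4522198) = 0 - 1/(-4522198) = 0 - 1*(-1/4522198) = 0 + 1/4522198 = 1/4522198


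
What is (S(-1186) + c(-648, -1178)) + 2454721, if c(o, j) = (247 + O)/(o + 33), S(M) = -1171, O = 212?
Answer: 502977597/205 ≈ 2.4535e+6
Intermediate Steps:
c(o, j) = 459/(33 + o) (c(o, j) = (247 + 212)/(o + 33) = 459/(33 + o))
(S(-1186) + c(-648, -1178)) + 2454721 = (-1171 + 459/(33 - 648)) + 2454721 = (-1171 + 459/(-615)) + 2454721 = (-1171 + 459*(-1/615)) + 2454721 = (-1171 - 153/205) + 2454721 = -240208/205 + 2454721 = 502977597/205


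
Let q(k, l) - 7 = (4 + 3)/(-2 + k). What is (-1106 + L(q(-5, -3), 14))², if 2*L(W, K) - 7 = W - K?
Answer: 4897369/4 ≈ 1.2243e+6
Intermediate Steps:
q(k, l) = 7 + 7/(-2 + k) (q(k, l) = 7 + (4 + 3)/(-2 + k) = 7 + 7/(-2 + k))
L(W, K) = 7/2 + W/2 - K/2 (L(W, K) = 7/2 + (W - K)/2 = 7/2 + (W/2 - K/2) = 7/2 + W/2 - K/2)
(-1106 + L(q(-5, -3), 14))² = (-1106 + (7/2 + (7*(-1 - 5)/(-2 - 5))/2 - ½*14))² = (-1106 + (7/2 + (7*(-6)/(-7))/2 - 7))² = (-1106 + (7/2 + (7*(-⅐)*(-6))/2 - 7))² = (-1106 + (7/2 + (½)*6 - 7))² = (-1106 + (7/2 + 3 - 7))² = (-1106 - ½)² = (-2213/2)² = 4897369/4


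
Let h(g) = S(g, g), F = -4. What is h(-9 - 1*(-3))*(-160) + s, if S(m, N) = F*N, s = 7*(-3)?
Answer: -3861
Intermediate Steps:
s = -21
S(m, N) = -4*N
h(g) = -4*g
h(-9 - 1*(-3))*(-160) + s = -4*(-9 - 1*(-3))*(-160) - 21 = -4*(-9 + 3)*(-160) - 21 = -4*(-6)*(-160) - 21 = 24*(-160) - 21 = -3840 - 21 = -3861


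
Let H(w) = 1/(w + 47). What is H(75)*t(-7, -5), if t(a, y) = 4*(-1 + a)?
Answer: -16/61 ≈ -0.26230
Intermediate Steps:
H(w) = 1/(47 + w)
t(a, y) = -4 + 4*a
H(75)*t(-7, -5) = (-4 + 4*(-7))/(47 + 75) = (-4 - 28)/122 = (1/122)*(-32) = -16/61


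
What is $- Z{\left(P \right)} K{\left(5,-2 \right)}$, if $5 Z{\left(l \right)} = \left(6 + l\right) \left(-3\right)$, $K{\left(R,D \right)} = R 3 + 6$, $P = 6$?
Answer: $\frac{756}{5} \approx 151.2$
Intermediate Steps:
$K{\left(R,D \right)} = 6 + 3 R$ ($K{\left(R,D \right)} = 3 R + 6 = 6 + 3 R$)
$Z{\left(l \right)} = - \frac{18}{5} - \frac{3 l}{5}$ ($Z{\left(l \right)} = \frac{\left(6 + l\right) \left(-3\right)}{5} = \frac{-18 - 3 l}{5} = - \frac{18}{5} - \frac{3 l}{5}$)
$- Z{\left(P \right)} K{\left(5,-2 \right)} = - (- \frac{18}{5} - \frac{18}{5}) \left(6 + 3 \cdot 5\right) = - (- \frac{18}{5} - \frac{18}{5}) \left(6 + 15\right) = \left(-1\right) \left(- \frac{36}{5}\right) 21 = \frac{36}{5} \cdot 21 = \frac{756}{5}$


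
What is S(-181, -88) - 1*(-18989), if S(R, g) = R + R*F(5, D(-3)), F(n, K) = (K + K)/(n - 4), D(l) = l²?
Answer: 15550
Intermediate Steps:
F(n, K) = 2*K/(-4 + n) (F(n, K) = (2*K)/(-4 + n) = 2*K/(-4 + n))
S(R, g) = 19*R (S(R, g) = R + R*(2*(-3)²/(-4 + 5)) = R + R*(2*9/1) = R + R*(2*9*1) = R + R*18 = R + 18*R = 19*R)
S(-181, -88) - 1*(-18989) = 19*(-181) - 1*(-18989) = -3439 + 18989 = 15550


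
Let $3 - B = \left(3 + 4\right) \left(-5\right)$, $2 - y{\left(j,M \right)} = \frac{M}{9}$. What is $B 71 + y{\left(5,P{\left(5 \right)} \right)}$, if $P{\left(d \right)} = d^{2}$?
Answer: $\frac{24275}{9} \approx 2697.2$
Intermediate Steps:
$y{\left(j,M \right)} = 2 - \frac{M}{9}$
$B = 38$ ($B = 3 - \left(3 + 4\right) \left(-5\right) = 3 - 7 \left(-5\right) = 3 - -35 = 3 + 35 = 38$)
$B 71 + y{\left(5,P{\left(5 \right)} \right)} = 38 \cdot 71 + \left(2 - \frac{5^{2}}{9}\right) = 2698 + \left(2 - \frac{25}{9}\right) = 2698 - \frac{7}{9} = \frac{24275}{9}$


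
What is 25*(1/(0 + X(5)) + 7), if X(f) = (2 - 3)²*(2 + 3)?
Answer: 180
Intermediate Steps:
X(f) = 5 (X(f) = (-1)²*5 = 1*5 = 5)
25*(1/(0 + X(5)) + 7) = 25*(1/(0 + 5) + 7) = 25*(1/5 + 7) = 25*(⅕ + 7) = 25*(36/5) = 180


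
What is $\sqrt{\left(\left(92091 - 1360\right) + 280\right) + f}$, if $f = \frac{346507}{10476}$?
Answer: $\frac{\sqrt{277549323213}}{1746} \approx 301.74$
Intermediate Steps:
$f = \frac{346507}{10476}$ ($f = 346507 \cdot \frac{1}{10476} = \frac{346507}{10476} \approx 33.076$)
$\sqrt{\left(\left(92091 - 1360\right) + 280\right) + f} = \sqrt{\left(\left(92091 - 1360\right) + 280\right) + \frac{346507}{10476}} = \sqrt{\left(90731 + 280\right) + \frac{346507}{10476}} = \sqrt{91011 + \frac{346507}{10476}} = \sqrt{\frac{953777743}{10476}} = \frac{\sqrt{277549323213}}{1746}$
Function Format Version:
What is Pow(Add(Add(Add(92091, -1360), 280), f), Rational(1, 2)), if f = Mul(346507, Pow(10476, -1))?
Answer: Mul(Rational(1, 1746), Pow(277549323213, Rational(1, 2))) ≈ 301.74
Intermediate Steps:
f = Rational(346507, 10476) (f = Mul(346507, Rational(1, 10476)) = Rational(346507, 10476) ≈ 33.076)
Pow(Add(Add(Add(92091, -1360), 280), f), Rational(1, 2)) = Pow(Add(Add(Add(92091, -1360), 280), Rational(346507, 10476)), Rational(1, 2)) = Pow(Add(Add(90731, 280), Rational(346507, 10476)), Rational(1, 2)) = Pow(Add(91011, Rational(346507, 10476)), Rational(1, 2)) = Pow(Rational(953777743, 10476), Rational(1, 2)) = Mul(Rational(1, 1746), Pow(277549323213, Rational(1, 2)))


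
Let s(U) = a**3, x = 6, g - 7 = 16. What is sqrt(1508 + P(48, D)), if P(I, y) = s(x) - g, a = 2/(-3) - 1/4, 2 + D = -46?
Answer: sqrt(7694247)/72 ≈ 38.526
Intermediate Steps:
g = 23 (g = 7 + 16 = 23)
D = -48 (D = -2 - 46 = -48)
a = -11/12 (a = 2*(-1/3) - 1*1/4 = -2/3 - 1/4 = -11/12 ≈ -0.91667)
s(U) = -1331/1728 (s(U) = (-11/12)**3 = -1331/1728)
P(I, y) = -41075/1728 (P(I, y) = -1331/1728 - 1*23 = -1331/1728 - 23 = -41075/1728)
sqrt(1508 + P(48, D)) = sqrt(1508 - 41075/1728) = sqrt(2564749/1728) = sqrt(7694247)/72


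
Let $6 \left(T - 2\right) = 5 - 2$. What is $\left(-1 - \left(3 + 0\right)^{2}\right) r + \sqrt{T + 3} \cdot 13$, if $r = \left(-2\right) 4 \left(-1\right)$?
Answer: $-80 + \frac{13 \sqrt{22}}{2} \approx -49.512$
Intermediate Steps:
$r = 8$ ($r = \left(-8\right) \left(-1\right) = 8$)
$T = \frac{5}{2}$ ($T = 2 + \frac{5 - 2}{6} = 2 + \frac{1}{6} \cdot 3 = 2 + \frac{1}{2} = \frac{5}{2} \approx 2.5$)
$\left(-1 - \left(3 + 0\right)^{2}\right) r + \sqrt{T + 3} \cdot 13 = \left(-1 - \left(3 + 0\right)^{2}\right) 8 + \sqrt{\frac{5}{2} + 3} \cdot 13 = \left(-1 - 3^{2}\right) 8 + \sqrt{\frac{11}{2}} \cdot 13 = \left(-1 - 9\right) 8 + \frac{\sqrt{22}}{2} \cdot 13 = \left(-1 - 9\right) 8 + \frac{13 \sqrt{22}}{2} = \left(-10\right) 8 + \frac{13 \sqrt{22}}{2} = -80 + \frac{13 \sqrt{22}}{2}$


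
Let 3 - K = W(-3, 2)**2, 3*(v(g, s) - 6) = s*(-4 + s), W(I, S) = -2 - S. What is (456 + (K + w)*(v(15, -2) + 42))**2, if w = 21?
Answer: 760384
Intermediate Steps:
v(g, s) = 6 + s*(-4 + s)/3 (v(g, s) = 6 + (s*(-4 + s))/3 = 6 + s*(-4 + s)/3)
K = -13 (K = 3 - (-2 - 1*2)**2 = 3 - (-2 - 2)**2 = 3 - 1*(-4)**2 = 3 - 1*16 = 3 - 16 = -13)
(456 + (K + w)*(v(15, -2) + 42))**2 = (456 + (-13 + 21)*((6 - 4/3*(-2) + (1/3)*(-2)**2) + 42))**2 = (456 + 8*((6 + 8/3 + (1/3)*4) + 42))**2 = (456 + 8*((6 + 8/3 + 4/3) + 42))**2 = (456 + 8*(10 + 42))**2 = (456 + 8*52)**2 = (456 + 416)**2 = 872**2 = 760384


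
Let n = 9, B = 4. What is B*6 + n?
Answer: 33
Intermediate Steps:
B*6 + n = 4*6 + 9 = 24 + 9 = 33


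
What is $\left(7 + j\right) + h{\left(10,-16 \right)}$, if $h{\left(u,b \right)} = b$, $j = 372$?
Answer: $363$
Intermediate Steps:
$\left(7 + j\right) + h{\left(10,-16 \right)} = \left(7 + 372\right) - 16 = 379 - 16 = 363$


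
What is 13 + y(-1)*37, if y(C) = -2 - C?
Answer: -24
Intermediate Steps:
13 + y(-1)*37 = 13 + (-2 - 1*(-1))*37 = 13 + (-2 + 1)*37 = 13 - 1*37 = 13 - 37 = -24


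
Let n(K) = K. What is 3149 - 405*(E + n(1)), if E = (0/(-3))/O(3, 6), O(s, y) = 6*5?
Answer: 2744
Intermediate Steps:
O(s, y) = 30
E = 0 (E = (0/(-3))/30 = (0*(-⅓))*(1/30) = 0*(1/30) = 0)
3149 - 405*(E + n(1)) = 3149 - 405*(0 + 1) = 3149 - 405 = 2744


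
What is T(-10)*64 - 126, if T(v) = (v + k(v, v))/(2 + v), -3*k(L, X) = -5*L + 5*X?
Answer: -46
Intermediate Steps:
k(L, X) = -5*X/3 + 5*L/3 (k(L, X) = -(-5*L + 5*X)/3 = -5*X/3 + 5*L/3)
T(v) = v/(2 + v) (T(v) = (v + (-5*v/3 + 5*v/3))/(2 + v) = (v + 0)/(2 + v) = v/(2 + v))
T(-10)*64 - 126 = -10/(2 - 10)*64 - 126 = -10/(-8)*64 - 126 = -10*(-⅛)*64 - 126 = (5/4)*64 - 126 = 80 - 126 = -46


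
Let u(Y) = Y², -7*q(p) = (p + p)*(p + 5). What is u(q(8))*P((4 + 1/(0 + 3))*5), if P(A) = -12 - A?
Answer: -4369664/147 ≈ -29726.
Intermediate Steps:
q(p) = -2*p*(5 + p)/7 (q(p) = -(p + p)*(p + 5)/7 = -2*p*(5 + p)/7)
u(q(8))*P((4 + 1/(0 + 3))*5) = (-2/7*8*(5 + 8))²*(-12 - (4 + 1/(0 + 3))*5) = (-2/7*8*13)²*(-12 - (4 + 1/3)*5) = (-208/7)²*(-12 - (4 + ⅓)*5) = 43264*(-12 - 13*5/3)/49 = 43264*(-12 - 1*65/3)/49 = 43264*(-12 - 65/3)/49 = (43264/49)*(-101/3) = -4369664/147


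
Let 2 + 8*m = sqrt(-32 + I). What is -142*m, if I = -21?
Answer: 71/2 - 71*I*sqrt(53)/4 ≈ 35.5 - 129.22*I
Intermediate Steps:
m = -1/4 + I*sqrt(53)/8 (m = -1/4 + sqrt(-32 - 21)/8 = -1/4 + sqrt(-53)/8 = -1/4 + (I*sqrt(53))/8 = -1/4 + I*sqrt(53)/8 ≈ -0.25 + 0.91001*I)
-142*m = -142*(-1/4 + I*sqrt(53)/8) = 71/2 - 71*I*sqrt(53)/4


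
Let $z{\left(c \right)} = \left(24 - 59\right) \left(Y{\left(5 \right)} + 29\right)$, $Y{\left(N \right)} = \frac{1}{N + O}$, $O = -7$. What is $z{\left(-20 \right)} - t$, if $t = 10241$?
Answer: $- \frac{22477}{2} \approx -11239.0$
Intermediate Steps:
$Y{\left(N \right)} = \frac{1}{-7 + N}$ ($Y{\left(N \right)} = \frac{1}{N - 7} = \frac{1}{-7 + N}$)
$z{\left(c \right)} = - \frac{1995}{2}$ ($z{\left(c \right)} = \left(24 - 59\right) \left(\frac{1}{-7 + 5} + 29\right) = - 35 \left(\frac{1}{-2} + 29\right) = - 35 \left(- \frac{1}{2} + 29\right) = \left(-35\right) \frac{57}{2} = - \frac{1995}{2}$)
$z{\left(-20 \right)} - t = - \frac{1995}{2} - 10241 = - \frac{22477}{2}$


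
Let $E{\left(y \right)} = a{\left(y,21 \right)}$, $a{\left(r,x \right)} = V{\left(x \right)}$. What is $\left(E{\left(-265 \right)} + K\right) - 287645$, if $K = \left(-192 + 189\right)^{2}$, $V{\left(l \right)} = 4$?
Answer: $-287632$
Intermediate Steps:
$K = 9$ ($K = \left(-3\right)^{2} = 9$)
$a{\left(r,x \right)} = 4$
$E{\left(y \right)} = 4$
$\left(E{\left(-265 \right)} + K\right) - 287645 = \left(4 + 9\right) - 287645 = 13 - 287645 = -287632$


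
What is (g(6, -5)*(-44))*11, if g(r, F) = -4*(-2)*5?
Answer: -19360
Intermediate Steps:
g(r, F) = 40 (g(r, F) = 8*5 = 40)
(g(6, -5)*(-44))*11 = (40*(-44))*11 = -1760*11 = -19360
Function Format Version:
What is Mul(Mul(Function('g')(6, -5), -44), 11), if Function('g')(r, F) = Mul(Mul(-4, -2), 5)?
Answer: -19360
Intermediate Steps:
Function('g')(r, F) = 40 (Function('g')(r, F) = Mul(8, 5) = 40)
Mul(Mul(Function('g')(6, -5), -44), 11) = Mul(Mul(40, -44), 11) = Mul(-1760, 11) = -19360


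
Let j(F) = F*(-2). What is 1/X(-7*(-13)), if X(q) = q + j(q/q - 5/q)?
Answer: 91/8109 ≈ 0.011222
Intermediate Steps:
j(F) = -2*F
X(q) = -2 + q + 10/q (X(q) = q - 2*(q/q - 5/q) = q - 2*(1 - 5/q) = q + (-2 + 10/q) = -2 + q + 10/q)
1/X(-7*(-13)) = 1/(-2 - 7*(-13) + 10/((-7*(-13)))) = 1/(-2 + 91 + 10/91) = 1/(8109/91) = 91/8109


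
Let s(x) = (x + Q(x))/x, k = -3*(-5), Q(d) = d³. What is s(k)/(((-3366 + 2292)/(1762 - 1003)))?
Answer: -28589/179 ≈ -159.72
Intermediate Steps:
k = 15 (k = -1*(-15) = 15)
s(x) = (x + x³)/x
s(k)/(((-3366 + 2292)/(1762 - 1003))) = (1 + 15²)/(((-3366 + 2292)/(1762 - 1003))) = (1 + 225)/((-1074/759)) = 226/((-1074*1/759)) = 226/(-358/253) = 226*(-253/358) = -28589/179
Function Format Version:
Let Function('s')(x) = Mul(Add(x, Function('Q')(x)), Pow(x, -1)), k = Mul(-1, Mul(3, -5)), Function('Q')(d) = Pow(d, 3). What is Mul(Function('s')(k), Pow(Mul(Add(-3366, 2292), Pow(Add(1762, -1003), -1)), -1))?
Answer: Rational(-28589, 179) ≈ -159.72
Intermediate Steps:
k = 15 (k = Mul(-1, -15) = 15)
Function('s')(x) = Mul(Pow(x, -1), Add(x, Pow(x, 3))) (Function('s')(x) = Mul(Add(x, Pow(x, 3)), Pow(x, -1)) = Mul(Pow(x, -1), Add(x, Pow(x, 3))))
Mul(Function('s')(k), Pow(Mul(Add(-3366, 2292), Pow(Add(1762, -1003), -1)), -1)) = Mul(Add(1, Pow(15, 2)), Pow(Mul(Add(-3366, 2292), Pow(Add(1762, -1003), -1)), -1)) = Mul(Add(1, 225), Pow(Mul(-1074, Pow(759, -1)), -1)) = Mul(226, Pow(Mul(-1074, Rational(1, 759)), -1)) = Mul(226, Pow(Rational(-358, 253), -1)) = Mul(226, Rational(-253, 358)) = Rational(-28589, 179)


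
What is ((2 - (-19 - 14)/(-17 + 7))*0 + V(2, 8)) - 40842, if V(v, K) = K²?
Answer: -40778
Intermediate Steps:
((2 - (-19 - 14)/(-17 + 7))*0 + V(2, 8)) - 40842 = ((2 - (-19 - 14)/(-17 + 7))*0 + 8²) - 40842 = ((2 - (-33)/(-10))*0 + 64) - 40842 = ((2 - (-33)*(-1)/10)*0 + 64) - 40842 = ((2 - 1*33/10)*0 + 64) - 40842 = ((2 - 33/10)*0 + 64) - 40842 = (-13/10*0 + 64) - 40842 = (0 + 64) - 40842 = 64 - 40842 = -40778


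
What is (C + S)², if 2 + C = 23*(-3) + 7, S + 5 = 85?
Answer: 256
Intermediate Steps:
S = 80 (S = -5 + 85 = 80)
C = -64 (C = -2 + (23*(-3) + 7) = -2 + (-69 + 7) = -2 - 62 = -64)
(C + S)² = (-64 + 80)² = 16² = 256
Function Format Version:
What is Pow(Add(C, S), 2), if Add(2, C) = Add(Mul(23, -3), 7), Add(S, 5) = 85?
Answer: 256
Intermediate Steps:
S = 80 (S = Add(-5, 85) = 80)
C = -64 (C = Add(-2, Add(Mul(23, -3), 7)) = Add(-2, Add(-69, 7)) = Add(-2, -62) = -64)
Pow(Add(C, S), 2) = Pow(Add(-64, 80), 2) = Pow(16, 2) = 256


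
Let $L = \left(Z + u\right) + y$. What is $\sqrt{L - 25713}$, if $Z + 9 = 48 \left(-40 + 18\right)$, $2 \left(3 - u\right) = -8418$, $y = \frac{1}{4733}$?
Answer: $\frac{i \sqrt{505507482841}}{4733} \approx 150.22 i$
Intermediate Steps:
$y = \frac{1}{4733} \approx 0.00021128$
$u = 4212$ ($u = 3 - -4209 = 3 + 4209 = 4212$)
$Z = -1065$ ($Z = -9 + 48 \left(-40 + 18\right) = -9 + 48 \left(-22\right) = -9 - 1056 = -1065$)
$L = \frac{14894752}{4733}$ ($L = \left(-1065 + 4212\right) + \frac{1}{4733} = 3147 + \frac{1}{4733} = \frac{14894752}{4733} \approx 3147.0$)
$\sqrt{L - 25713} = \sqrt{\frac{14894752}{4733} - 25713} = \sqrt{- \frac{106804877}{4733}} = \frac{i \sqrt{505507482841}}{4733}$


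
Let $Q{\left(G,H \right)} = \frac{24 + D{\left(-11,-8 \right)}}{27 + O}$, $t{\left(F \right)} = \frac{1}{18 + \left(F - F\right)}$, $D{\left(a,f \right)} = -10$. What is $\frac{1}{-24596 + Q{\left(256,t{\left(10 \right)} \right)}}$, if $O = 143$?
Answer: $- \frac{85}{2090653} \approx -4.0657 \cdot 10^{-5}$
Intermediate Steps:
$t{\left(F \right)} = \frac{1}{18}$ ($t{\left(F \right)} = \frac{1}{18 + 0} = \frac{1}{18}$)
$Q{\left(G,H \right)} = \frac{7}{85}$ ($Q{\left(G,H \right)} = \frac{24 - 10}{27 + 143} = \frac{14}{170} = 14 \cdot \frac{1}{170} = \frac{7}{85}$)
$\frac{1}{-24596 + Q{\left(256,t{\left(10 \right)} \right)}} = \frac{1}{-24596 + \frac{7}{85}} = \frac{1}{- \frac{2090653}{85}} = - \frac{85}{2090653}$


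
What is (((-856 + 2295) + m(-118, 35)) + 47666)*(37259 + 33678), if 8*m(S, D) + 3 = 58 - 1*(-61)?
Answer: 6968779943/2 ≈ 3.4844e+9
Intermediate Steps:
m(S, D) = 29/2 (m(S, D) = -3/8 + (58 - 1*(-61))/8 = -3/8 + (58 + 61)/8 = -3/8 + (1/8)*119 = -3/8 + 119/8 = 29/2)
(((-856 + 2295) + m(-118, 35)) + 47666)*(37259 + 33678) = (((-856 + 2295) + 29/2) + 47666)*(37259 + 33678) = ((1439 + 29/2) + 47666)*70937 = (2907/2 + 47666)*70937 = (98239/2)*70937 = 6968779943/2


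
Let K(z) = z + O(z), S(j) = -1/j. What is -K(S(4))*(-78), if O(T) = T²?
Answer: -117/8 ≈ -14.625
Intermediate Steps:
K(z) = z + z²
-K(S(4))*(-78) = -(-1/4)*(1 - 1/4)*(-78) = -(-1*¼)*(1 - 1*¼)*(-78) = -(-(1 - ¼)/4)*(-78) = -(-¼*¾)*(-78) = -(-3)*(-78)/16 = -1*117/8 = -117/8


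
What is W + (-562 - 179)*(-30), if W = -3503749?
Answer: -3481519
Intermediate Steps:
W + (-562 - 179)*(-30) = -3503749 + (-562 - 179)*(-30) = -3503749 - 741*(-30) = -3503749 + 22230 = -3481519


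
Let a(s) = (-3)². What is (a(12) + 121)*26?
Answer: 3380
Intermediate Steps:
a(s) = 9
(a(12) + 121)*26 = (9 + 121)*26 = 130*26 = 3380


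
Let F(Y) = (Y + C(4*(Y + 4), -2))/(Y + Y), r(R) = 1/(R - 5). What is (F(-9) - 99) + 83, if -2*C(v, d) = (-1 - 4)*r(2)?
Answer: -1669/108 ≈ -15.454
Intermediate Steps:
r(R) = 1/(-5 + R)
C(v, d) = -⅚ (C(v, d) = -(-1 - 4)/(2*(-5 + 2)) = -(-5)/(2*(-3)) = -(-5)*(-1)/(2*3) = -½*5/3 = -⅚)
F(Y) = (-⅚ + Y)/(2*Y) (F(Y) = (Y - ⅚)/(Y + Y) = (-⅚ + Y)/((2*Y)) = (-⅚ + Y)*(1/(2*Y)) = (-⅚ + Y)/(2*Y))
(F(-9) - 99) + 83 = ((1/12)*(-5 + 6*(-9))/(-9) - 99) + 83 = ((1/12)*(-⅑)*(-5 - 54) - 99) + 83 = ((1/12)*(-⅑)*(-59) - 99) + 83 = (59/108 - 99) + 83 = -10633/108 + 83 = -1669/108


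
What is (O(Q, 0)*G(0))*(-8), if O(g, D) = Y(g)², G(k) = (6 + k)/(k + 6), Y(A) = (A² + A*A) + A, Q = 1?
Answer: -72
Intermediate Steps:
Y(A) = A + 2*A² (Y(A) = (A² + A²) + A = 2*A² + A = A + 2*A²)
G(k) = 1 (G(k) = (6 + k)/(6 + k) = 1)
O(g, D) = g²*(1 + 2*g)² (O(g, D) = (g*(1 + 2*g))² = g²*(1 + 2*g)²)
(O(Q, 0)*G(0))*(-8) = ((1²*(1 + 2*1)²)*1)*(-8) = ((1*(1 + 2)²)*1)*(-8) = ((1*3²)*1)*(-8) = ((1*9)*1)*(-8) = (9*1)*(-8) = 9*(-8) = -72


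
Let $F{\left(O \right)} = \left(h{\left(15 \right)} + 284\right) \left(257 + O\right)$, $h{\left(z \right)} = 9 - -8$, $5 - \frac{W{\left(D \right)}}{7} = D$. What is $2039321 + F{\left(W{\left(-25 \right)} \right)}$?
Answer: $2179888$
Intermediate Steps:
$W{\left(D \right)} = 35 - 7 D$
$h{\left(z \right)} = 17$ ($h{\left(z \right)} = 9 + 8 = 17$)
$F{\left(O \right)} = 77357 + 301 O$ ($F{\left(O \right)} = \left(17 + 284\right) \left(257 + O\right) = 301 \left(257 + O\right) = 77357 + 301 O$)
$2039321 + F{\left(W{\left(-25 \right)} \right)} = 2039321 + \left(77357 + 301 \left(35 - -175\right)\right) = 2039321 + \left(77357 + 301 \left(35 + 175\right)\right) = 2039321 + \left(77357 + 301 \cdot 210\right) = 2039321 + \left(77357 + 63210\right) = 2039321 + 140567 = 2179888$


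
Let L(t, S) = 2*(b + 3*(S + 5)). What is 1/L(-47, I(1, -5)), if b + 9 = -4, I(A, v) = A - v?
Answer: 1/40 ≈ 0.025000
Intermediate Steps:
b = -13 (b = -9 - 4 = -13)
L(t, S) = 4 + 6*S (L(t, S) = 2*(-13 + 3*(S + 5)) = 2*(-13 + 3*(5 + S)) = 2*(-13 + (15 + 3*S)) = 2*(2 + 3*S) = 4 + 6*S)
1/L(-47, I(1, -5)) = 1/(4 + 6*(1 - 1*(-5))) = 1/(4 + 6*(1 + 5)) = 1/(4 + 6*6) = 1/(4 + 36) = 1/40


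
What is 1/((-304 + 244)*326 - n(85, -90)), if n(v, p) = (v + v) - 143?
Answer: -1/19587 ≈ -5.1054e-5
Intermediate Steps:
n(v, p) = -143 + 2*v (n(v, p) = 2*v - 143 = -143 + 2*v)
1/((-304 + 244)*326 - n(85, -90)) = 1/((-304 + 244)*326 - (-143 + 2*85)) = 1/(-60*326 - (-143 + 170)) = 1/(-19560 - 1*27) = 1/(-19560 - 27) = 1/(-19587) = -1/19587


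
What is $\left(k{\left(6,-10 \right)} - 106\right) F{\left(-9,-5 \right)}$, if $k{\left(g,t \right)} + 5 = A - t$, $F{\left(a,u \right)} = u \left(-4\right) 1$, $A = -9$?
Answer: $-2200$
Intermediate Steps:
$F{\left(a,u \right)} = - 4 u$ ($F{\left(a,u \right)} = - 4 u 1 = - 4 u$)
$k{\left(g,t \right)} = -14 - t$ ($k{\left(g,t \right)} = -5 - \left(9 + t\right) = -14 - t$)
$\left(k{\left(6,-10 \right)} - 106\right) F{\left(-9,-5 \right)} = \left(\left(-14 - -10\right) - 106\right) \left(\left(-4\right) \left(-5\right)\right) = \left(\left(-14 + 10\right) - 106\right) 20 = \left(-4 - 106\right) 20 = \left(-110\right) 20 = -2200$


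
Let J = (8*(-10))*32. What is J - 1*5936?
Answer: -8496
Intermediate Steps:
J = -2560 (J = -80*32 = -2560)
J - 1*5936 = -2560 - 1*5936 = -2560 - 5936 = -8496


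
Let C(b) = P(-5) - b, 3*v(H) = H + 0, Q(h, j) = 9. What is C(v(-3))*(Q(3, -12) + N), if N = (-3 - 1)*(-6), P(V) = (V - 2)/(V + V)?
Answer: 561/10 ≈ 56.100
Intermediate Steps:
P(V) = (-2 + V)/(2*V) (P(V) = (-2 + V)/((2*V)) = (-2 + V)*(1/(2*V)) = (-2 + V)/(2*V))
N = 24 (N = -4*(-6) = 24)
v(H) = H/3 (v(H) = (H + 0)/3 = H/3)
C(b) = 7/10 - b (C(b) = (½)*(-2 - 5)/(-5) - b = (½)*(-⅕)*(-7) - b = 7/10 - b)
C(v(-3))*(Q(3, -12) + N) = (7/10 - (-3)/3)*(9 + 24) = (7/10 - 1*(-1))*33 = (7/10 + 1)*33 = (17/10)*33 = 561/10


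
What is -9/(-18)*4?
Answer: 2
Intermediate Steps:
-9/(-18)*4 = -9*(-1/18)*4 = (½)*4 = 2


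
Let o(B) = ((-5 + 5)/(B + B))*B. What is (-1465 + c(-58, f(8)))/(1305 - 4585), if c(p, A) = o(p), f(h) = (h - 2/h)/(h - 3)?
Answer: 293/656 ≈ 0.44665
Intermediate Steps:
f(h) = (h - 2/h)/(-3 + h)
o(B) = 0 (o(B) = (0/((2*B)))*B = (0*(1/(2*B)))*B = 0*B = 0)
c(p, A) = 0
(-1465 + c(-58, f(8)))/(1305 - 4585) = (-1465 + 0)/(1305 - 4585) = -1465/(-3280) = -1465*(-1/3280) = 293/656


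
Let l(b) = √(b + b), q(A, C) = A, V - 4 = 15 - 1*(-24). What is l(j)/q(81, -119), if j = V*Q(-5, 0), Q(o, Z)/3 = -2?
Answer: 2*I*√129/81 ≈ 0.28044*I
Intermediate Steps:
V = 43 (V = 4 + (15 - 1*(-24)) = 4 + (15 + 24) = 4 + 39 = 43)
Q(o, Z) = -6 (Q(o, Z) = 3*(-2) = -6)
j = -258 (j = 43*(-6) = -258)
l(b) = √2*√b (l(b) = √(2*b) = √2*√b)
l(j)/q(81, -119) = (√2*√(-258))/81 = (√2*(I*√258))*(1/81) = (2*I*√129)*(1/81) = 2*I*√129/81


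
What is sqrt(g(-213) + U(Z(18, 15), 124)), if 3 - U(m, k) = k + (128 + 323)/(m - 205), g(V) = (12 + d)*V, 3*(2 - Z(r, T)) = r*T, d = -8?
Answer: I*sqrt(83398934)/293 ≈ 31.168*I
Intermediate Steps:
Z(r, T) = 2 - T*r/3 (Z(r, T) = 2 - r*T/3 = 2 - T*r/3)
g(V) = 4*V (g(V) = (12 - 8)*V = 4*V)
U(m, k) = 3 - k - 451/(-205 + m) (U(m, k) = 3 - (k + (128 + 323)/(m - 205)) = 3 - (k + 451/(-205 + m)) = 3 + (-k - 451/(-205 + m)) = 3 - k - 451/(-205 + m))
sqrt(g(-213) + U(Z(18, 15), 124)) = sqrt(4*(-213) + (-1066 + 3*(2 - 1/3*15*18) + 205*124 - 1*124*(2 - 1/3*15*18))/(-205 + (2 - 1/3*15*18))) = sqrt(-852 + (-1066 + 3*(2 - 90) + 25420 - 1*124*(2 - 90))/(-205 + (2 - 90))) = sqrt(-852 + (-1066 + 3*(-88) + 25420 - 1*124*(-88))/(-205 - 88)) = sqrt(-852 + (-1066 - 264 + 25420 + 10912)/(-293)) = sqrt(-852 - 1/293*35002) = sqrt(-852 - 35002/293) = sqrt(-284638/293) = I*sqrt(83398934)/293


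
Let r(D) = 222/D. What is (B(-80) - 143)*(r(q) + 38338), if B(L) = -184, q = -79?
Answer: -990312960/79 ≈ -1.2536e+7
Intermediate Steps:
(B(-80) - 143)*(r(q) + 38338) = (-184 - 143)*(222/(-79) + 38338) = -327*(222*(-1/79) + 38338) = -327*(-222/79 + 38338) = -327*3028480/79 = -990312960/79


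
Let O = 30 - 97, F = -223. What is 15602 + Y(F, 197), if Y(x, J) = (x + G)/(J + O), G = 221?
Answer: 1014129/65 ≈ 15602.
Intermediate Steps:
O = -67
Y(x, J) = (221 + x)/(-67 + J) (Y(x, J) = (x + 221)/(J - 67) = (221 + x)/(-67 + J))
15602 + Y(F, 197) = 15602 + (221 - 223)/(-67 + 197) = 15602 - 2/130 = 15602 + (1/130)*(-2) = 15602 - 1/65 = 1014129/65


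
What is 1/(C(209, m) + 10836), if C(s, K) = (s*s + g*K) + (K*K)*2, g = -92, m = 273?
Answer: 1/178459 ≈ 5.6035e-6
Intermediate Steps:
C(s, K) = s² - 92*K + 2*K² (C(s, K) = (s*s - 92*K) + (K*K)*2 = (s² - 92*K) + K²*2 = (s² - 92*K) + 2*K² = s² - 92*K + 2*K²)
1/(C(209, m) + 10836) = 1/((209² - 92*273 + 2*273²) + 10836) = 1/((43681 - 25116 + 2*74529) + 10836) = 1/((43681 - 25116 + 149058) + 10836) = 1/(167623 + 10836) = 1/178459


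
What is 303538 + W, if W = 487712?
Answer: 791250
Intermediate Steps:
303538 + W = 303538 + 487712 = 791250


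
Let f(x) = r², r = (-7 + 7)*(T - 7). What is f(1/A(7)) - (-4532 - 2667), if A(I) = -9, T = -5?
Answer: 7199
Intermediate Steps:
r = 0 (r = (-7 + 7)*(-5 - 7) = 0*(-12) = 0)
f(x) = 0 (f(x) = 0² = 0)
f(1/A(7)) - (-4532 - 2667) = 0 - (-4532 - 2667) = 0 - 1*(-7199) = 0 + 7199 = 7199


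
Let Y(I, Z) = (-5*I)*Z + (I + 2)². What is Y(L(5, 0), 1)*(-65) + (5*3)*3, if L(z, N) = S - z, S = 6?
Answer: -215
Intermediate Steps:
L(z, N) = 6 - z
Y(I, Z) = (2 + I)² - 5*I*Z (Y(I, Z) = -5*I*Z + (2 + I)² = (2 + I)² - 5*I*Z)
Y(L(5, 0), 1)*(-65) + (5*3)*3 = ((2 + (6 - 1*5))² - 5*(6 - 1*5)*1)*(-65) + (5*3)*3 = ((2 + (6 - 5))² - 5*(6 - 5)*1)*(-65) + 15*3 = ((2 + 1)² - 5*1*1)*(-65) + 45 = (3² - 5)*(-65) + 45 = (9 - 5)*(-65) + 45 = 4*(-65) + 45 = -260 + 45 = -215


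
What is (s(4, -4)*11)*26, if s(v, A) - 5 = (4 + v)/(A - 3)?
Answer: 7722/7 ≈ 1103.1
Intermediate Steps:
s(v, A) = 5 + (4 + v)/(-3 + A) (s(v, A) = 5 + (4 + v)/(A - 3) = 5 + (4 + v)/(-3 + A))
(s(4, -4)*11)*26 = (((-11 + 4 + 5*(-4))/(-3 - 4))*11)*26 = (((-11 + 4 - 20)/(-7))*11)*26 = (-1/7*(-27)*11)*26 = ((27/7)*11)*26 = (297/7)*26 = 7722/7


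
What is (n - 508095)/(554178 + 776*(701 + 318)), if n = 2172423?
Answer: 832164/672461 ≈ 1.2375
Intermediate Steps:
(n - 508095)/(554178 + 776*(701 + 318)) = (2172423 - 508095)/(554178 + 776*(701 + 318)) = 1664328/(554178 + 776*1019) = 1664328/(554178 + 790744) = 1664328/1344922 = 1664328*(1/1344922) = 832164/672461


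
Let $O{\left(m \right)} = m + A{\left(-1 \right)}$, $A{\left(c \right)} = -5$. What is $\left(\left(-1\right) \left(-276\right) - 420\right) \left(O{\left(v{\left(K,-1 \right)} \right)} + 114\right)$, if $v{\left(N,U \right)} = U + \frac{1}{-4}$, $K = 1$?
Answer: $-15516$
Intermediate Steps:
$v{\left(N,U \right)} = - \frac{1}{4} + U$ ($v{\left(N,U \right)} = U - \frac{1}{4} = - \frac{1}{4} + U$)
$O{\left(m \right)} = -5 + m$ ($O{\left(m \right)} = m - 5 = -5 + m$)
$\left(\left(-1\right) \left(-276\right) - 420\right) \left(O{\left(v{\left(K,-1 \right)} \right)} + 114\right) = \left(\left(-1\right) \left(-276\right) - 420\right) \left(\left(-5 - \frac{5}{4}\right) + 114\right) = \left(276 - 420\right) \left(\left(-5 - \frac{5}{4}\right) + 114\right) = - 144 \left(- \frac{25}{4} + 114\right) = \left(-144\right) \frac{431}{4} = -15516$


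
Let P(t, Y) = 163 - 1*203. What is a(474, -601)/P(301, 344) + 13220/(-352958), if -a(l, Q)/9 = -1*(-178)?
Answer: 141227479/3529580 ≈ 40.013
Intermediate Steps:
P(t, Y) = -40 (P(t, Y) = 163 - 203 = -40)
a(l, Q) = -1602 (a(l, Q) = -(-9)*(-178) = -9*178 = -1602)
a(474, -601)/P(301, 344) + 13220/(-352958) = -1602/(-40) + 13220/(-352958) = -1602*(-1/40) + 13220*(-1/352958) = 801/20 - 6610/176479 = 141227479/3529580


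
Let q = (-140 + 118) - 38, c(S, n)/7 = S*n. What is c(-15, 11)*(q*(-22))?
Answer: -1524600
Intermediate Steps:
c(S, n) = 7*S*n (c(S, n) = 7*(S*n) = 7*S*n)
q = -60 (q = -22 - 38 = -60)
c(-15, 11)*(q*(-22)) = (7*(-15)*11)*(-60*(-22)) = -1155*1320 = -1524600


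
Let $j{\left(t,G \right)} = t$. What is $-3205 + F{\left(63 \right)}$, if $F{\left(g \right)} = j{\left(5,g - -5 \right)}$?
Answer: $-3200$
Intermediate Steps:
$F{\left(g \right)} = 5$
$-3205 + F{\left(63 \right)} = -3205 + 5 = -3200$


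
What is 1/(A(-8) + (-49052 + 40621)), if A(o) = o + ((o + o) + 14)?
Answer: -1/8441 ≈ -0.00011847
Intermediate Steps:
A(o) = 14 + 3*o (A(o) = o + (2*o + 14) = o + (14 + 2*o) = 14 + 3*o)
1/(A(-8) + (-49052 + 40621)) = 1/((14 + 3*(-8)) + (-49052 + 40621)) = 1/((14 - 24) - 8431) = 1/(-10 - 8431) = 1/(-8441) = -1/8441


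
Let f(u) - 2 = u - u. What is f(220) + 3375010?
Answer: 3375012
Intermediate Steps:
f(u) = 2 (f(u) = 2 + (u - u) = 2 + 0 = 2)
f(220) + 3375010 = 2 + 3375010 = 3375012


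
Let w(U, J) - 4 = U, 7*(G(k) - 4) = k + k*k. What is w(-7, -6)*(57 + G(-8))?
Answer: -207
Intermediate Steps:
G(k) = 4 + k/7 + k²/7 (G(k) = 4 + (k + k*k)/7 = 4 + (k + k²)/7 = 4 + (k/7 + k²/7) = 4 + k/7 + k²/7)
w(U, J) = 4 + U
w(-7, -6)*(57 + G(-8)) = (4 - 7)*(57 + (4 + (⅐)*(-8) + (⅐)*(-8)²)) = -3*(57 + (4 - 8/7 + (⅐)*64)) = -3*(57 + (4 - 8/7 + 64/7)) = -3*(57 + 12) = -3*69 = -207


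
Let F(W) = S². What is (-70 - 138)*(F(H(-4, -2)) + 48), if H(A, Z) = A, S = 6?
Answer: -17472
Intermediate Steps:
F(W) = 36 (F(W) = 6² = 36)
(-70 - 138)*(F(H(-4, -2)) + 48) = (-70 - 138)*(36 + 48) = -208*84 = -17472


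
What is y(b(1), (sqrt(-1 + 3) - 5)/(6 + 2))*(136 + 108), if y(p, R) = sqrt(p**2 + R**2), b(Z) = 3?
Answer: 61*sqrt(603 - 10*sqrt(2))/2 ≈ 740.13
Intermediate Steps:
y(p, R) = sqrt(R**2 + p**2)
y(b(1), (sqrt(-1 + 3) - 5)/(6 + 2))*(136 + 108) = sqrt(((sqrt(-1 + 3) - 5)/(6 + 2))**2 + 3**2)*(136 + 108) = sqrt(((sqrt(2) - 5)/8)**2 + 9)*244 = sqrt(((-5 + sqrt(2))*(1/8))**2 + 9)*244 = sqrt((-5/8 + sqrt(2)/8)**2 + 9)*244 = sqrt(9 + (-5/8 + sqrt(2)/8)**2)*244 = 244*sqrt(9 + (-5/8 + sqrt(2)/8)**2)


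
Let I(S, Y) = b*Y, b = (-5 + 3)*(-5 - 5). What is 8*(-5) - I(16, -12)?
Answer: 200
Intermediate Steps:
b = 20 (b = -2*(-10) = 20)
I(S, Y) = 20*Y
8*(-5) - I(16, -12) = 8*(-5) - 20*(-12) = -40 - 1*(-240) = -40 + 240 = 200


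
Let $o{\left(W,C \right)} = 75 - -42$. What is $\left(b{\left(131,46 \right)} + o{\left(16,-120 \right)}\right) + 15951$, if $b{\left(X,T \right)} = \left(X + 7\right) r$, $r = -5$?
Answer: $15378$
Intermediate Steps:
$o{\left(W,C \right)} = 117$ ($o{\left(W,C \right)} = 75 + 42 = 117$)
$b{\left(X,T \right)} = -35 - 5 X$ ($b{\left(X,T \right)} = \left(X + 7\right) \left(-5\right) = \left(7 + X\right) \left(-5\right) = -35 - 5 X$)
$\left(b{\left(131,46 \right)} + o{\left(16,-120 \right)}\right) + 15951 = \left(\left(-35 - 655\right) + 117\right) + 15951 = \left(-690 + 117\right) + 15951 = -573 + 15951 = 15378$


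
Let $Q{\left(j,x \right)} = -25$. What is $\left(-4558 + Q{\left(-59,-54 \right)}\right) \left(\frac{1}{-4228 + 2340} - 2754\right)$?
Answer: $\frac{23829551399}{1888} \approx 1.2622 \cdot 10^{7}$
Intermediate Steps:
$\left(-4558 + Q{\left(-59,-54 \right)}\right) \left(\frac{1}{-4228 + 2340} - 2754\right) = \left(-4558 - 25\right) \left(\frac{1}{-4228 + 2340} - 2754\right) = - 4583 \left(\frac{1}{-1888} - 2754\right) = - 4583 \left(- \frac{1}{1888} - 2754\right) = \left(-4583\right) \left(- \frac{5199553}{1888}\right) = \frac{23829551399}{1888}$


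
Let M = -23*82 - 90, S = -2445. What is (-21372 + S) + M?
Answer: -25793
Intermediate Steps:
M = -1976 (M = -1886 - 90 = -1976)
(-21372 + S) + M = (-21372 - 2445) - 1976 = -23817 - 1976 = -25793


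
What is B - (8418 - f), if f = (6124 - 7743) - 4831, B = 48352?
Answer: 33484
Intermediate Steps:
f = -6450 (f = -1619 - 4831 = -6450)
B - (8418 - f) = 48352 - (8418 - 1*(-6450)) = 48352 - (8418 + 6450) = 48352 - 1*14868 = 48352 - 14868 = 33484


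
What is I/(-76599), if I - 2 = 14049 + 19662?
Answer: -33713/76599 ≈ -0.44012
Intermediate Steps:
I = 33713 (I = 2 + (14049 + 19662) = 2 + 33711 = 33713)
I/(-76599) = 33713/(-76599) = 33713*(-1/76599) = -33713/76599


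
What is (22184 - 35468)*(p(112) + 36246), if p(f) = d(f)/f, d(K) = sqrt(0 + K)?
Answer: -481491864 - 3321*sqrt(7)/7 ≈ -4.8149e+8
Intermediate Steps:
d(K) = sqrt(K)
p(f) = 1/sqrt(f) (p(f) = sqrt(f)/f = 1/sqrt(f))
(22184 - 35468)*(p(112) + 36246) = (22184 - 35468)*(1/sqrt(112) + 36246) = -13284*(sqrt(7)/28 + 36246) = -13284*(36246 + sqrt(7)/28) = -481491864 - 3321*sqrt(7)/7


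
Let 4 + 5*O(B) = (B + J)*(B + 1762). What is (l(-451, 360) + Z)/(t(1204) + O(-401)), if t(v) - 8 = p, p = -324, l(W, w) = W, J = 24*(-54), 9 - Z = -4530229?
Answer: -22648935/2311201 ≈ -9.7996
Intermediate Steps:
Z = 4530238 (Z = 9 - 1*(-4530229) = 9 + 4530229 = 4530238)
J = -1296
t(v) = -316 (t(v) = 8 - 324 = -316)
O(B) = -4/5 + (-1296 + B)*(1762 + B)/5 (O(B) = -4/5 + ((B - 1296)*(B + 1762))/5 = -4/5 + ((-1296 + B)*(1762 + B))/5 = -4/5 + (-1296 + B)*(1762 + B)/5)
(l(-451, 360) + Z)/(t(1204) + O(-401)) = (-451 + 4530238)/(-316 + (-2283556/5 + (1/5)*(-401)**2 + (466/5)*(-401))) = 4529787/(-316 + (-2283556/5 + (1/5)*160801 - 186866/5)) = 4529787/(-316 + (-2283556/5 + 160801/5 - 186866/5)) = 4529787/(-316 - 2309621/5) = 4529787/(-2311201/5) = 4529787*(-5/2311201) = -22648935/2311201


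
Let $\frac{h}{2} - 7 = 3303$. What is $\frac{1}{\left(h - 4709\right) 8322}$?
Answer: $\frac{1}{15903342} \approx 6.288 \cdot 10^{-8}$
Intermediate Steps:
$h = 6620$ ($h = 14 + 2 \cdot 3303 = 14 + 6606 = 6620$)
$\frac{1}{\left(h - 4709\right) 8322} = \frac{1}{\left(6620 - 4709\right) 8322} = \frac{1}{1911} \cdot \frac{1}{8322} = \frac{1}{15903342}$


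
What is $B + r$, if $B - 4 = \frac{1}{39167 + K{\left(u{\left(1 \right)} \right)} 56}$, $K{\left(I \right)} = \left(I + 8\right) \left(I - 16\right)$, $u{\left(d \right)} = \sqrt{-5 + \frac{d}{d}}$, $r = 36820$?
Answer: $\frac{37208937543159}{1010453441} + \frac{896 i}{1010453441} \approx 36824.0 + 8.8673 \cdot 10^{-7} i$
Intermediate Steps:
$u{\left(d \right)} = 2 i$ ($u{\left(d \right)} = \sqrt{-5 + 1} = \sqrt{-4} = 2 i$)
$K{\left(I \right)} = \left(-16 + I\right) \left(8 + I\right)$ ($K{\left(I \right)} = \left(8 + I\right) \left(-16 + I\right) = \left(-16 + I\right) \left(8 + I\right)$)
$B = 4 + \frac{31775 + 896 i}{1010453441}$ ($B = 4 + \frac{1}{39167 + \left(-128 + \left(2 i\right)^{2} - 8 \cdot 2 i\right) 56} = 4 + \frac{1}{39167 + \left(-128 - 4 - 16 i\right) 56} = 4 + \frac{1}{39167 + \left(-132 - 16 i\right) 56} = 4 + \frac{1}{39167 - \left(7392 + 896 i\right)} = 4 + \frac{1}{31775 - 896 i} = 4 + \frac{31775 + 896 i}{1010453441} \approx 4.0 + 8.8673 \cdot 10^{-7} i$)
$B + r = \left(\frac{4041845539}{1010453441} + \frac{896 i}{1010453441}\right) + 36820 = \frac{37208937543159}{1010453441} + \frac{896 i}{1010453441}$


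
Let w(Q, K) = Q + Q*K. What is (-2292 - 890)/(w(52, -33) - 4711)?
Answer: 3182/6375 ≈ 0.49914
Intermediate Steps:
w(Q, K) = Q + K*Q
(-2292 - 890)/(w(52, -33) - 4711) = (-2292 - 890)/(52*(1 - 33) - 4711) = -3182/(52*(-32) - 4711) = -3182/(-1664 - 4711) = -3182/(-6375) = -3182*(-1/6375) = 3182/6375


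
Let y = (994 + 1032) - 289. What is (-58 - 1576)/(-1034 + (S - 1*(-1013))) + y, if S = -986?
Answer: 92147/53 ≈ 1738.6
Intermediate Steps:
y = 1737 (y = 2026 - 289 = 1737)
(-58 - 1576)/(-1034 + (S - 1*(-1013))) + y = (-58 - 1576)/(-1034 + (-986 - 1*(-1013))) + 1737 = -1634/(-1034 + (-986 + 1013)) + 1737 = -1634/(-1034 + 27) + 1737 = -1634/(-1007) + 1737 = -1634*(-1/1007) + 1737 = 86/53 + 1737 = 92147/53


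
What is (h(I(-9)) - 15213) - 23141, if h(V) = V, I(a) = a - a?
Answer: -38354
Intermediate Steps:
I(a) = 0
(h(I(-9)) - 15213) - 23141 = (0 - 15213) - 23141 = -15213 - 23141 = -38354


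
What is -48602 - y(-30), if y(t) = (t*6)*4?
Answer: -47882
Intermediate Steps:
y(t) = 24*t (y(t) = (6*t)*4 = 24*t)
-48602 - y(-30) = -48602 - 24*(-30) = -48602 - 1*(-720) = -48602 + 720 = -47882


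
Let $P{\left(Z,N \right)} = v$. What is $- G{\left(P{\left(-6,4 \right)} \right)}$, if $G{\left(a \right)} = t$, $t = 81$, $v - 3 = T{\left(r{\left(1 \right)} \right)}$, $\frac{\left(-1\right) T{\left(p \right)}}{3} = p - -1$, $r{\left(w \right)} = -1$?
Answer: $-81$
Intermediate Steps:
$T{\left(p \right)} = -3 - 3 p$ ($T{\left(p \right)} = - 3 \left(p - -1\right) = - 3 \left(p + 1\right) = - 3 \left(1 + p\right) = -3 - 3 p$)
$v = 3$ ($v = 3 - 0 = 3 + \left(-3 + 3\right) = 3 + 0 = 3$)
$P{\left(Z,N \right)} = 3$
$G{\left(a \right)} = 81$
$- G{\left(P{\left(-6,4 \right)} \right)} = \left(-1\right) 81 = -81$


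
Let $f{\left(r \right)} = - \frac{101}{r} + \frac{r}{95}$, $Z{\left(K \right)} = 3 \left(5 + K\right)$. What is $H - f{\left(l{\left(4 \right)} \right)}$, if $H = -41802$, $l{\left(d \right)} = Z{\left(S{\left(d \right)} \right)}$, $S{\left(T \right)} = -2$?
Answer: $- \frac{35731196}{855} \approx -41791.0$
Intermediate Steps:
$Z{\left(K \right)} = 15 + 3 K$
$l{\left(d \right)} = 9$ ($l{\left(d \right)} = 15 + 3 \left(-2\right) = 15 - 6 = 9$)
$f{\left(r \right)} = - \frac{101}{r} + \frac{r}{95}$ ($f{\left(r \right)} = - \frac{101}{r} + r \frac{1}{95} = - \frac{101}{r} + \frac{r}{95}$)
$H - f{\left(l{\left(4 \right)} \right)} = -41802 - \left(- \frac{101}{9} + \frac{1}{95} \cdot 9\right) = -41802 - \left(\left(-101\right) \frac{1}{9} + \frac{9}{95}\right) = -41802 - \left(- \frac{101}{9} + \frac{9}{95}\right) = -41802 - - \frac{9514}{855} = -41802 + \frac{9514}{855} = - \frac{35731196}{855}$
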